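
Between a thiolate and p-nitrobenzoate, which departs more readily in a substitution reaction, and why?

p-nitrobenzoate

p-nitrobenzoate is the better leaving group.
pKₐ(p-nitrobenzoic acid) ≈ 3.4 versus pKₐ(RSH (a thiol)) ≈ 10.5: p-nitrobenzoate is the much weaker base.
Electron-withdrawing nitro group stabilises the carboxylate.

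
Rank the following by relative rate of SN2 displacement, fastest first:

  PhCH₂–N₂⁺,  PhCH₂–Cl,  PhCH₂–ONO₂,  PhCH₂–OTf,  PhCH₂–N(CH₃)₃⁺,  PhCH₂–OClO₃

PhCH₂–N₂⁺ > PhCH₂–OTf > PhCH₂–OClO₃ > PhCH₂–Cl > PhCH₂–ONO₂ > PhCH₂–N(CH₃)₃⁺

Same R in every case — rank the leaving groups.
A good leaving group is a weak base: the lower the pKₐ of its conjugate acid, the more readily it departs.
PhCH₂–N₂⁺ loses N₂: no meaningful conjugate acid; N₂ departs as an exceptionally stable neutral molecule
PhCH₂–OTf loses OTf⁻: pKₐ(CF₃SO₃H (triflic acid)) ≈ -14
PhCH₂–OClO₃ loses ClO₄⁻: pKₐ(HClO₄) ≈ -10
PhCH₂–Cl loses Cl⁻: pKₐ(HCl) ≈ -7
PhCH₂–ONO₂ loses NO₃⁻: pKₐ(HNO₃) ≈ -1.3
PhCH₂–N(CH₃)₃⁺ loses NR'₃: pKₐ(R'₃NH⁺) ≈ 10.7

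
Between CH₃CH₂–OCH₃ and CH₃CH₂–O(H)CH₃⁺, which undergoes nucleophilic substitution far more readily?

From CH₃CH₂–OCH₃ the departing group would be CH₃O⁻ (pKₐ(CH₃OH) ≈ 15.5). Strong base; alkoxides do not leave unassisted.
From CH₃CH₂–O(H)CH₃⁺ the leaving group is R'OH (pKₐ(R'OH₂⁺) ≈ -2.4). Neutral; leaves from a protonated ether (an oxonium ion, R–O(H)R'⁺).
(In practice CH₃CH₂–O(H)CH₃⁺ is made from CH₃CH₂–OCH₃ by protonation with concentrated HI, allowing neutral methanol, rather than methoxide, to depart.)

CH₃CH₂–O(H)CH₃⁺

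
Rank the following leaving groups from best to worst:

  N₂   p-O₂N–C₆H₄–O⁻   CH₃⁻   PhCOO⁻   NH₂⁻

N₂ > PhCOO⁻ > p-O₂N–C₆H₄–O⁻ > NH₂⁻ > CH₃⁻

A good leaving group is a weak base: the lower the pKₐ of its conjugate acid, the more readily it departs.
N₂: no meaningful conjugate acid; N₂ departs as an exceptionally stable neutral molecule
PhCOO⁻: pKₐ(C₆H₅COOH) ≈ 4.2 — aryl carboxylate
p-O₂N–C₆H₄–O⁻: pKₐ(p-nitrophenol) ≈ 7.2
NH₂⁻: pKₐ(NH₃) ≈ 38 — extremely strong base; never a leaving group
CH₃⁻: pKₐ(CH₄) ≈ 48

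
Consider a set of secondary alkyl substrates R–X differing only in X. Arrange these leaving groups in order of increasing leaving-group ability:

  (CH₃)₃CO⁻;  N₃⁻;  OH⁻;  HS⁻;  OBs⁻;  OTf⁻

(CH₃)₃CO⁻ < OH⁻ < HS⁻ < N₃⁻ < OBs⁻ < OTf⁻

OTf⁻: pKₐ(CF₃SO₃H (triflic acid)) ≈ -14
OBs⁻: pKₐ(p-BrC₆H₄SO₃H) ≈ -2.8
N₃⁻: pKₐ(HN₃) ≈ 4.7
HS⁻: pKₐ(H₂S) ≈ 7
OH⁻: pKₐ(H₂O) ≈ 15.7
(CH₃)₃CO⁻: pKₐ(t-BuOH) ≈ 18
Reversing gives the worst-to-best order requested.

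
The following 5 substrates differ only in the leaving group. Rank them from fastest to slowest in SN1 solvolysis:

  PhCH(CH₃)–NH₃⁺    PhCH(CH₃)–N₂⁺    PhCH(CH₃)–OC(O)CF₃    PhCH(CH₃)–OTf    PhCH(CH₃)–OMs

PhCH(CH₃)–N₂⁺ > PhCH(CH₃)–OTf > PhCH(CH₃)–OMs > PhCH(CH₃)–OC(O)CF₃ > PhCH(CH₃)–NH₃⁺

Identical carbon frameworks mean the comparison reduces to leaving-group quality.
Leaving-group ability tracks the stability of the departed species; conjugate-acid pKₐ is the usual yardstick (lower pKₐ → better LG).
PhCH(CH₃)–N₂⁺ loses N₂: no meaningful conjugate acid; N₂ departs as an exceptionally stable neutral molecule
PhCH(CH₃)–OTf loses OTf⁻: pKₐ(CF₃SO₃H (triflic acid)) ≈ -14
PhCH(CH₃)–OMs loses OMs⁻: pKₐ(CH₃SO₃H (MsOH)) ≈ -1.9
PhCH(CH₃)–OC(O)CF₃ loses CF₃COO⁻: pKₐ(CF₃COOH) ≈ 0.2
PhCH(CH₃)–NH₃⁺ loses NH₃: pKₐ(NH₄⁺) ≈ 9.2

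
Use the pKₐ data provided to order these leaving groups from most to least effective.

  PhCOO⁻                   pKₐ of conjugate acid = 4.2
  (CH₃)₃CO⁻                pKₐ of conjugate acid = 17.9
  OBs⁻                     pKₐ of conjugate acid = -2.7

OBs⁻ > PhCOO⁻ > (CH₃)₃CO⁻

Lower conjugate-acid pKₐ ⇒ weaker base ⇒ better leaving group.
Sorting by the given values: OBs⁻ (-2.7), PhCOO⁻ (4.2), (CH₃)₃CO⁻ (17.9).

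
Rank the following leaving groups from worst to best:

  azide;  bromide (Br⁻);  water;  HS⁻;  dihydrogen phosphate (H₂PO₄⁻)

HS⁻ < azide < dihydrogen phosphate (H₂PO₄⁻) < water < bromide (Br⁻)

Rank by basicity of the departing species: weakest base leaves most easily.
bromide (Br⁻): pKₐ(HBr) ≈ -9 — weak base; good leaving group
water: pKₐ(H₃O⁺) ≈ -1.7 — neutral; leaves from a protonated alcohol (R–OH₂⁺)
dihydrogen phosphate (H₂PO₄⁻): pKₐ(H₃PO₄) ≈ 2.1
azide: pKₐ(HN₃) ≈ 4.7 — linear, resonance-stabilised
HS⁻: pKₐ(H₂S) ≈ 7
Listed from poorest to best leaving group as asked.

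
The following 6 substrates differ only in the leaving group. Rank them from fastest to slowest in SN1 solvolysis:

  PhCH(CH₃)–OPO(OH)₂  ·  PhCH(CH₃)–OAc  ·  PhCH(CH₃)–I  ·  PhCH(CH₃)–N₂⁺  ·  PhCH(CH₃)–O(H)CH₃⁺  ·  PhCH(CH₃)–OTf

The skeletons are identical, so relative rate is governed entirely by leaving-group ability.
Rank by basicity of the departing species: weakest base leaves most easily.
PhCH(CH₃)–N₂⁺ loses N₂: no meaningful conjugate acid; N₂ departs as an exceptionally stable neutral molecule
PhCH(CH₃)–OTf loses OTf⁻: pKₐ(CF₃SO₃H (triflic acid)) ≈ -14
PhCH(CH₃)–I loses I⁻: pKₐ(HI) ≈ -10
PhCH(CH₃)–O(H)CH₃⁺ loses R'OH: pKₐ(R'OH₂⁺) ≈ -2.4
PhCH(CH₃)–OPO(OH)₂ loses H₂PO₄⁻: pKₐ(H₃PO₄) ≈ 2.1
PhCH(CH₃)–OAc loses AcO⁻: pKₐ(CH₃COOH) ≈ 4.8

PhCH(CH₃)–N₂⁺ > PhCH(CH₃)–OTf > PhCH(CH₃)–I > PhCH(CH₃)–O(H)CH₃⁺ > PhCH(CH₃)–OPO(OH)₂ > PhCH(CH₃)–OAc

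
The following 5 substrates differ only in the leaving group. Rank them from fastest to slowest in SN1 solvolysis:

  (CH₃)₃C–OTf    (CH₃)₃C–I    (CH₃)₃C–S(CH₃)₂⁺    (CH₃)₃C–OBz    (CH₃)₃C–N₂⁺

(CH₃)₃C–N₂⁺ > (CH₃)₃C–OTf > (CH₃)₃C–I > (CH₃)₃C–S(CH₃)₂⁺ > (CH₃)₃C–OBz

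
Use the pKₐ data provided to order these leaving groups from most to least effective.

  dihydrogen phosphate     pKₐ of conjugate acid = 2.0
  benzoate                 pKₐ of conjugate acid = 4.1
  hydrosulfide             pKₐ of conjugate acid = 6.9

Lower conjugate-acid pKₐ ⇒ weaker base ⇒ better leaving group.
Sorting by the given values: dihydrogen phosphate (2.0), benzoate (4.1), hydrosulfide (6.9).

dihydrogen phosphate > benzoate > hydrosulfide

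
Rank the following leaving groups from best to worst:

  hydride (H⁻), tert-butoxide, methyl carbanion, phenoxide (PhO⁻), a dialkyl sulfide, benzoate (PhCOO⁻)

a dialkyl sulfide > benzoate (PhCOO⁻) > phenoxide (PhO⁻) > tert-butoxide > hydride (H⁻) > methyl carbanion

The more stable X⁻ (or X) is on its own — i.e. the weaker a base it is — the better a leaving group it makes.
a dialkyl sulfide: pKₐ(R'₂SH⁺) ≈ -7
benzoate (PhCOO⁻): pKₐ(C₆H₅COOH) ≈ 4.2 — aryl carboxylate
phenoxide (PhO⁻): pKₐ(C₆H₅OH (phenol)) ≈ 10 — resonance into the ring helps, but still a poor LG
tert-butoxide: pKₐ(t-BuOH) ≈ 18 — bulky, strongly basic alkoxide
hydride (H⁻): pKₐ(H₂) ≈ 36 — extremely strong base; leaves only in special hydride-transfer contexts
methyl carbanion: pKₐ(CH₄) ≈ 48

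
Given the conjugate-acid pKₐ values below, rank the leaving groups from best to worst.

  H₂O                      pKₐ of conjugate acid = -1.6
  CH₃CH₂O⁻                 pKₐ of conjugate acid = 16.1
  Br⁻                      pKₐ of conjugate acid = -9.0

Lower conjugate-acid pKₐ ⇒ weaker base ⇒ better leaving group.
Sorting by the given values: Br⁻ (-9.0), H₂O (-1.6), CH₃CH₂O⁻ (16.1).

Br⁻ > H₂O > CH₃CH₂O⁻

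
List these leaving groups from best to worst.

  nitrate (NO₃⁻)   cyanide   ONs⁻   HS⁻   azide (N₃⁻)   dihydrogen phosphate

Leaving-group ability tracks the stability of the departed species; conjugate-acid pKₐ is the usual yardstick (lower pKₐ → better LG).
ONs⁻: pKₐ(p-O₂NC₆H₄SO₃H) ≈ -3.5
nitrate (NO₃⁻): pKₐ(HNO₃) ≈ -1.3
dihydrogen phosphate: pKₐ(H₃PO₄) ≈ 2.1
azide (N₃⁻): pKₐ(HN₃) ≈ 4.7
HS⁻: pKₐ(H₂S) ≈ 7
cyanide: pKₐ(HCN) ≈ 9.2

ONs⁻ > nitrate (NO₃⁻) > dihydrogen phosphate > azide (N₃⁻) > HS⁻ > cyanide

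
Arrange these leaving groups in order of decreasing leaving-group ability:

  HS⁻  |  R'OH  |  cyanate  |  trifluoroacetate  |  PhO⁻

R'OH > trifluoroacetate > cyanate > HS⁻ > PhO⁻

A good leaving group is a weak base: the lower the pKₐ of its conjugate acid, the more readily it departs.
R'OH: pKₐ(R'OH₂⁺) ≈ -2.4
trifluoroacetate: pKₐ(CF₃COOH) ≈ 0.2
cyanate: pKₐ(HOCN) ≈ 3.5
HS⁻: pKₐ(H₂S) ≈ 7
PhO⁻: pKₐ(C₆H₅OH (phenol)) ≈ 10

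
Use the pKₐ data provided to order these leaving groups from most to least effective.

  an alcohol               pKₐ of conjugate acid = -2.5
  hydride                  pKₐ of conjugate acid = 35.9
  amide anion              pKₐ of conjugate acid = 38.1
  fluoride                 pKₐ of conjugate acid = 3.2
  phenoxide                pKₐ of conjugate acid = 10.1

Lower conjugate-acid pKₐ ⇒ weaker base ⇒ better leaving group.
Sorting by the given values: an alcohol (-2.5), fluoride (3.2), phenoxide (10.1), hydride (35.9), amide anion (38.1).

an alcohol > fluoride > phenoxide > hydride > amide anion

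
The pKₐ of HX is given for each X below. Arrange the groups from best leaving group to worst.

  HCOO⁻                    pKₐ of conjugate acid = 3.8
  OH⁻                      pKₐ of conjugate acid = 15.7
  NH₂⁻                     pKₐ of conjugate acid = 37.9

Lower conjugate-acid pKₐ ⇒ weaker base ⇒ better leaving group.
Sorting by the given values: HCOO⁻ (3.8), OH⁻ (15.7), NH₂⁻ (37.9).

HCOO⁻ > OH⁻ > NH₂⁻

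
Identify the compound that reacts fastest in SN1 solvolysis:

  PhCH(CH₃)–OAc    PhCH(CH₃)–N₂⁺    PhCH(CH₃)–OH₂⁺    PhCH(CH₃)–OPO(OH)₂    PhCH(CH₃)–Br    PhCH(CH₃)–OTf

With the same alkyl group throughout, only the leaving group differentiates the rates.
The more stable X⁻ (or X) is on its own — i.e. the weaker a base it is — the better a leaving group it makes.
PhCH(CH₃)–N₂⁺ loses N₂: no meaningful conjugate acid; N₂ departs as an exceptionally stable neutral molecule
PhCH(CH₃)–OTf loses OTf⁻: pKₐ(CF₃SO₃H (triflic acid)) ≈ -14
PhCH(CH₃)–Br loses Br⁻: pKₐ(HBr) ≈ -9
PhCH(CH₃)–OH₂⁺ loses H₂O: pKₐ(H₃O⁺) ≈ -1.7
PhCH(CH₃)–OPO(OH)₂ loses H₂PO₄⁻: pKₐ(H₃PO₄) ≈ 2.1
PhCH(CH₃)–OAc loses AcO⁻: pKₐ(CH₃COOH) ≈ 4.8

PhCH(CH₃)–N₂⁺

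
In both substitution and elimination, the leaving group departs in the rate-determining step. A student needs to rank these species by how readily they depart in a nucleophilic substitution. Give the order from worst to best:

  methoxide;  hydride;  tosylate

hydride < methoxide < tosylate

tosylate: pKₐ(p-CH₃C₆H₄SO₃H (TsOH)) ≈ -2.8 — resonance-delocalised arenesulfonate
methoxide: pKₐ(CH₃OH) ≈ 15.5
hydride: pKₐ(H₂) ≈ 36 — extremely strong base; leaves only in special hydride-transfer contexts
The question asks for worst first, so the sequence is read in increasing leaving-group ability.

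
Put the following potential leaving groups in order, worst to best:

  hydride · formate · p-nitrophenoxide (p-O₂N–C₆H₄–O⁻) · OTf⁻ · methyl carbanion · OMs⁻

methyl carbanion < hydride < p-nitrophenoxide (p-O₂N–C₆H₄–O⁻) < formate < OMs⁻ < OTf⁻

Leaving-group ability tracks the stability of the departed species; conjugate-acid pKₐ is the usual yardstick (lower pKₐ → better LG).
OTf⁻: pKₐ(CF₃SO₃H (triflic acid)) ≈ -14
OMs⁻: pKₐ(CH₃SO₃H (MsOH)) ≈ -1.9
formate: pKₐ(HCOOH) ≈ 3.8
p-nitrophenoxide (p-O₂N–C₆H₄–O⁻): pKₐ(p-nitrophenol) ≈ 7.2
hydride: pKₐ(H₂) ≈ 36
methyl carbanion: pKₐ(CH₄) ≈ 48
Reversing gives the worst-to-best order requested.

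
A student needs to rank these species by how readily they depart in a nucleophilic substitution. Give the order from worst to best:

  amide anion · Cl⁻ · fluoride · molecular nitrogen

molecular nitrogen: no meaningful conjugate acid; N₂ departs as an exceptionally stable neutral molecule
Cl⁻: pKₐ(HCl) ≈ -7
fluoride: pKₐ(HF) ≈ 3.2
amide anion: pKₐ(NH₃) ≈ 38
The question asks for worst first, so the sequence is read in increasing leaving-group ability.

amide anion < fluoride < Cl⁻ < molecular nitrogen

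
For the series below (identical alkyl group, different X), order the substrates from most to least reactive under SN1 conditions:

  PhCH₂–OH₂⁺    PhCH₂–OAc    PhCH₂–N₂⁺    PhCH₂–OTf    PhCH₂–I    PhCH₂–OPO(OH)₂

The skeletons are identical, so relative rate is governed entirely by leaving-group ability.
Leaving-group ability tracks the stability of the departed species; conjugate-acid pKₐ is the usual yardstick (lower pKₐ → better LG).
PhCH₂–N₂⁺ loses N₂: no meaningful conjugate acid; N₂ departs as an exceptionally stable neutral molecule
PhCH₂–OTf loses OTf⁻: pKₐ(CF₃SO₃H (triflic acid)) ≈ -14
PhCH₂–I loses I⁻: pKₐ(HI) ≈ -10
PhCH₂–OH₂⁺ loses H₂O: pKₐ(H₃O⁺) ≈ -1.7
PhCH₂–OPO(OH)₂ loses H₂PO₄⁻: pKₐ(H₃PO₄) ≈ 2.1
PhCH₂–OAc loses AcO⁻: pKₐ(CH₃COOH) ≈ 4.8

PhCH₂–N₂⁺ > PhCH₂–OTf > PhCH₂–I > PhCH₂–OH₂⁺ > PhCH₂–OPO(OH)₂ > PhCH₂–OAc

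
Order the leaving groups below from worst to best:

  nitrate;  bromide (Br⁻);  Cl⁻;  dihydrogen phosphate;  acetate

acetate < dihydrogen phosphate < nitrate < Cl⁻ < bromide (Br⁻)

The more stable X⁻ (or X) is on its own — i.e. the weaker a base it is — the better a leaving group it makes.
bromide (Br⁻): pKₐ(HBr) ≈ -9
Cl⁻: pKₐ(HCl) ≈ -7
nitrate: pKₐ(HNO₃) ≈ -1.3
dihydrogen phosphate: pKₐ(H₃PO₄) ≈ 2.1
acetate: pKₐ(CH₃COOH) ≈ 4.8
Reversing gives the worst-to-best order requested.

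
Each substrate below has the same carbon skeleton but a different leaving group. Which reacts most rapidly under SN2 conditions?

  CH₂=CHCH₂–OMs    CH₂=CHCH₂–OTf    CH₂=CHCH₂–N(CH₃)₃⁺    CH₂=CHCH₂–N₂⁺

Same R in every case — rank the leaving groups.
The more stable X⁻ (or X) is on its own — i.e. the weaker a base it is — the better a leaving group it makes.
CH₂=CHCH₂–N₂⁺ loses N₂: no meaningful conjugate acid; N₂ departs as an exceptionally stable neutral molecule
CH₂=CHCH₂–OTf loses OTf⁻: pKₐ(CF₃SO₃H (triflic acid)) ≈ -14
CH₂=CHCH₂–OMs loses OMs⁻: pKₐ(CH₃SO₃H (MsOH)) ≈ -1.9
CH₂=CHCH₂–N(CH₃)₃⁺ loses NR'₃: pKₐ(R'₃NH⁺) ≈ 10.7

CH₂=CHCH₂–N₂⁺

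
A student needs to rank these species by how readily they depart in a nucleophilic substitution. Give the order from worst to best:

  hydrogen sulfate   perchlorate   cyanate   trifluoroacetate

cyanate < trifluoroacetate < hydrogen sulfate < perchlorate

A good leaving group is a weak base: the lower the pKₐ of its conjugate acid, the more readily it departs.
perchlorate: pKₐ(HClO₄) ≈ -10 — extremely weak base; rarely used for safety reasons
hydrogen sulfate: pKₐ(H₂SO₄) ≈ -3 — conjugate base of a strong mineral acid
trifluoroacetate: pKₐ(CF₃COOH) ≈ 0.2 — strongly electron-withdrawing CF₃ stabilises the carboxylate
cyanate: pKₐ(HOCN) ≈ 3.5 — resonance between N and O
Reversing gives the worst-to-best order requested.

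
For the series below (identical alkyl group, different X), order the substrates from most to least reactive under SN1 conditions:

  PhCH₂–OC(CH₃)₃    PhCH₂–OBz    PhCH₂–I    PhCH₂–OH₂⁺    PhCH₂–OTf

PhCH₂–OTf > PhCH₂–I > PhCH₂–OH₂⁺ > PhCH₂–OBz > PhCH₂–OC(CH₃)₃

The skeletons are identical, so relative rate is governed entirely by leaving-group ability.
Leaving-group ability tracks the stability of the departed species; conjugate-acid pKₐ is the usual yardstick (lower pKₐ → better LG).
PhCH₂–OTf loses OTf⁻: pKₐ(CF₃SO₃H (triflic acid)) ≈ -14
PhCH₂–I loses I⁻: pKₐ(HI) ≈ -10
PhCH₂–OH₂⁺ loses H₂O: pKₐ(H₃O⁺) ≈ -1.7
PhCH₂–OBz loses PhCOO⁻: pKₐ(C₆H₅COOH) ≈ 4.2
PhCH₂–OC(CH₃)₃ loses (CH₃)₃CO⁻: pKₐ(t-BuOH) ≈ 18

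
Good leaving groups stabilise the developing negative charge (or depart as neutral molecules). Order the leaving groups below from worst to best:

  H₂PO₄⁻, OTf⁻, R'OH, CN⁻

Leaving-group ability tracks the stability of the departed species; conjugate-acid pKₐ is the usual yardstick (lower pKₐ → better LG).
OTf⁻: pKₐ(CF₃SO₃H (triflic acid)) ≈ -14
R'OH: pKₐ(R'OH₂⁺) ≈ -2.4
H₂PO₄⁻: pKₐ(H₃PO₄) ≈ 2.1
CN⁻: pKₐ(HCN) ≈ 9.2
Reversing gives the worst-to-best order requested.

CN⁻ < H₂PO₄⁻ < R'OH < OTf⁻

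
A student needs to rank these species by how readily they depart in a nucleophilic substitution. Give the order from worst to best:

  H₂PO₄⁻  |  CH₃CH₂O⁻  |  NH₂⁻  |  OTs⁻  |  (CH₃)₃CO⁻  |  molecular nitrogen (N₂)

NH₂⁻ < (CH₃)₃CO⁻ < CH₃CH₂O⁻ < H₂PO₄⁻ < OTs⁻ < molecular nitrogen (N₂)

The more stable X⁻ (or X) is on its own — i.e. the weaker a base it is — the better a leaving group it makes.
molecular nitrogen (N₂): no meaningful conjugate acid; N₂ departs as an exceptionally stable neutral molecule
OTs⁻: pKₐ(p-CH₃C₆H₄SO₃H (TsOH)) ≈ -2.8
H₂PO₄⁻: pKₐ(H₃PO₄) ≈ 2.1 — moderate base; biological leaving group after further activation
CH₃CH₂O⁻: pKₐ(CH₃CH₂OH) ≈ 16
(CH₃)₃CO⁻: pKₐ(t-BuOH) ≈ 18
NH₂⁻: pKₐ(NH₃) ≈ 38 — extremely strong base; never a leaving group
Reversing gives the worst-to-best order requested.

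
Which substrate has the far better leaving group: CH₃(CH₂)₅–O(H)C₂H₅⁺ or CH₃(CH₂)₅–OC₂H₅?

From CH₃(CH₂)₅–OC₂H₅ the departing group would be CH₃CH₂O⁻ (pKₐ(CH₃CH₂OH) ≈ 16). Strong base; alkoxides do not leave unassisted.
From CH₃(CH₂)₅–O(H)C₂H₅⁺ the leaving group is R'OH (pKₐ(R'OH₂⁺) ≈ -2.4). Neutral; leaves from a protonated ether (an oxonium ion, R–O(H)R'⁺).
(In practice CH₃(CH₂)₅–O(H)C₂H₅⁺ is made from CH₃(CH₂)₅–OC₂H₅ by protonation with concentrated HBr, allowing neutral ethanol, rather than ethoxide, to depart.)

CH₃(CH₂)₅–O(H)C₂H₅⁺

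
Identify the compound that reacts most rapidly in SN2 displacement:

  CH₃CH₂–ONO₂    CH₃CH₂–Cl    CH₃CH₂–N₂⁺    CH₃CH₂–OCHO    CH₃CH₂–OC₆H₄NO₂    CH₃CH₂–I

CH₃CH₂–N₂⁺

The skeletons are identical, so relative rate is governed entirely by leaving-group ability.
The more stable X⁻ (or X) is on its own — i.e. the weaker a base it is — the better a leaving group it makes.
CH₃CH₂–N₂⁺ loses N₂: no meaningful conjugate acid; N₂ departs as an exceptionally stable neutral molecule
CH₃CH₂–I loses I⁻: pKₐ(HI) ≈ -10
CH₃CH₂–Cl loses Cl⁻: pKₐ(HCl) ≈ -7
CH₃CH₂–ONO₂ loses NO₃⁻: pKₐ(HNO₃) ≈ -1.3
CH₃CH₂–OCHO loses HCOO⁻: pKₐ(HCOOH) ≈ 3.8
CH₃CH₂–OC₆H₄NO₂ loses p-O₂N–C₆H₄–O⁻: pKₐ(p-nitrophenol) ≈ 7.2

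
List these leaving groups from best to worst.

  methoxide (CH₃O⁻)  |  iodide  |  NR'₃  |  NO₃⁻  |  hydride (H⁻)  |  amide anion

Leaving-group ability tracks the stability of the departed species; conjugate-acid pKₐ is the usual yardstick (lower pKₐ → better LG).
iodide: pKₐ(HI) ≈ -10
NO₃⁻: pKₐ(HNO₃) ≈ -1.3
NR'₃: pKₐ(R'₃NH⁺) ≈ 10.7
methoxide (CH₃O⁻): pKₐ(CH₃OH) ≈ 15.5
hydride (H⁻): pKₐ(H₂) ≈ 36
amide anion: pKₐ(NH₃) ≈ 38 — extremely strong base; never a leaving group

iodide > NO₃⁻ > NR'₃ > methoxide (CH₃O⁻) > hydride (H⁻) > amide anion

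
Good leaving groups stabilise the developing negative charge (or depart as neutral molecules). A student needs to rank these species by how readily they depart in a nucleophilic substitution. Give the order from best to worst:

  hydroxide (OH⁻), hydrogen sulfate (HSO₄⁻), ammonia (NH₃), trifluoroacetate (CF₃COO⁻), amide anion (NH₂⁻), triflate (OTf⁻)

triflate (OTf⁻) > hydrogen sulfate (HSO₄⁻) > trifluoroacetate (CF₃COO⁻) > ammonia (NH₃) > hydroxide (OH⁻) > amide anion (NH₂⁻)

triflate (OTf⁻): pKₐ(CF₃SO₃H (triflic acid)) ≈ -14 — charge spread over three oxygens and a CF₃ group; the premier leaving group in synthesis
hydrogen sulfate (HSO₄⁻): pKₐ(H₂SO₄) ≈ -3
trifluoroacetate (CF₃COO⁻): pKₐ(CF₃COOH) ≈ 0.2 — strongly electron-withdrawing CF₃ stabilises the carboxylate
ammonia (NH₃): pKₐ(NH₄⁺) ≈ 9.2 — neutral but moderately basic; leaves from R–NH₃⁺
hydroxide (OH⁻): pKₐ(H₂O) ≈ 15.7
amide anion (NH₂⁻): pKₐ(NH₃) ≈ 38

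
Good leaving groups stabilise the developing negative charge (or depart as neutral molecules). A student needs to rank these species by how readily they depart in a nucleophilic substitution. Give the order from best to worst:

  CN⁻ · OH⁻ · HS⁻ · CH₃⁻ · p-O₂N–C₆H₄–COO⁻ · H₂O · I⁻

I⁻ > H₂O > p-O₂N–C₆H₄–COO⁻ > HS⁻ > CN⁻ > OH⁻ > CH₃⁻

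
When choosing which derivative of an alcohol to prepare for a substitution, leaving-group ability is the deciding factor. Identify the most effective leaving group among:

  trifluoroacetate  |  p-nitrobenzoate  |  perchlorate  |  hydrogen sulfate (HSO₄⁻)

perchlorate

Leaving-group ability tracks the stability of the departed species; conjugate-acid pKₐ is the usual yardstick (lower pKₐ → better LG).
perchlorate: pKₐ(HClO₄) ≈ -10
hydrogen sulfate (HSO₄⁻): pKₐ(H₂SO₄) ≈ -3
trifluoroacetate: pKₐ(CF₃COOH) ≈ 0.2
p-nitrobenzoate: pKₐ(p-nitrobenzoic acid) ≈ 3.4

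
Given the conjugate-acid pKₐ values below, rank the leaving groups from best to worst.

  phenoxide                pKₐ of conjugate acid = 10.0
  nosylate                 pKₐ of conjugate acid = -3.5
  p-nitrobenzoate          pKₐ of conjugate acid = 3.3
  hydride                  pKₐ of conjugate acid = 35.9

Lower conjugate-acid pKₐ ⇒ weaker base ⇒ better leaving group.
Sorting by the given values: nosylate (-3.5), p-nitrobenzoate (3.3), phenoxide (10.0), hydride (35.9).

nosylate > p-nitrobenzoate > phenoxide > hydride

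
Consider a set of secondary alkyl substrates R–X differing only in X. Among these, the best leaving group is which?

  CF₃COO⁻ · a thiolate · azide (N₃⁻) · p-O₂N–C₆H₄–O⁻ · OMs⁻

OMs⁻

The more stable X⁻ (or X) is on its own — i.e. the weaker a base it is — the better a leaving group it makes.
OMs⁻: pKₐ(CH₃SO₃H (MsOH)) ≈ -1.9
CF₃COO⁻: pKₐ(CF₃COOH) ≈ 0.2
azide (N₃⁻): pKₐ(HN₃) ≈ 4.7
p-O₂N–C₆H₄–O⁻: pKₐ(p-nitrophenol) ≈ 7.2
a thiolate: pKₐ(RSH (a thiol)) ≈ 10.5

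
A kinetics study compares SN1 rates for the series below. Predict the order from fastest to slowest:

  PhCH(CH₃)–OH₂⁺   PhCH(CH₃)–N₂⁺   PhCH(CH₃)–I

The skeletons are identical, so relative rate is governed entirely by leaving-group ability.
The more stable X⁻ (or X) is on its own — i.e. the weaker a base it is — the better a leaving group it makes.
PhCH(CH₃)–N₂⁺ loses N₂: no meaningful conjugate acid; N₂ departs as an exceptionally stable neutral molecule
PhCH(CH₃)–I loses I⁻: pKₐ(HI) ≈ -10
PhCH(CH₃)–OH₂⁺ loses H₂O: pKₐ(H₃O⁺) ≈ -1.7

PhCH(CH₃)–N₂⁺ > PhCH(CH₃)–I > PhCH(CH₃)–OH₂⁺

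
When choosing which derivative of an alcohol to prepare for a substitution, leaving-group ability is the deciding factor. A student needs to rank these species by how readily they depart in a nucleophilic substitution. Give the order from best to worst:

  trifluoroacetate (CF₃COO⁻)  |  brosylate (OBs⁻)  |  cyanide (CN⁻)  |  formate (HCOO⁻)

brosylate (OBs⁻) > trifluoroacetate (CF₃COO⁻) > formate (HCOO⁻) > cyanide (CN⁻)

Rank by basicity of the departing species: weakest base leaves most easily.
brosylate (OBs⁻): pKₐ(p-BrC₆H₄SO₃H) ≈ -2.8
trifluoroacetate (CF₃COO⁻): pKₐ(CF₃COOH) ≈ 0.2 — strongly electron-withdrawing CF₃ stabilises the carboxylate
formate (HCOO⁻): pKₐ(HCOOH) ≈ 3.8 — resonance-stabilised carboxylate
cyanide (CN⁻): pKₐ(HCN) ≈ 9.2 — sp carbon stabilises the charge somewhat, but still a poor LG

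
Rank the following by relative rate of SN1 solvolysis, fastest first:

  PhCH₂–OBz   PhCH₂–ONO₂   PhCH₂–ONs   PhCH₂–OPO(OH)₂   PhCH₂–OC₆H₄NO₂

PhCH₂–ONs > PhCH₂–ONO₂ > PhCH₂–OPO(OH)₂ > PhCH₂–OBz > PhCH₂–OC₆H₄NO₂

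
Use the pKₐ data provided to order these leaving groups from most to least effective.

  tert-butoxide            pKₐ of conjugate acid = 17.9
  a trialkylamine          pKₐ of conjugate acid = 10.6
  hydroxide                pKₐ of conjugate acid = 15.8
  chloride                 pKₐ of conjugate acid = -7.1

chloride > a trialkylamine > hydroxide > tert-butoxide

Lower conjugate-acid pKₐ ⇒ weaker base ⇒ better leaving group.
Sorting by the given values: chloride (-7.1), a trialkylamine (10.6), hydroxide (15.8), tert-butoxide (17.9).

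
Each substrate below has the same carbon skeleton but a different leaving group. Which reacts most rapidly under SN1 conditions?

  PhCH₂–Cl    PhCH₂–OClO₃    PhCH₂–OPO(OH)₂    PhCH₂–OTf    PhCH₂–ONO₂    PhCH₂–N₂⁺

PhCH₂–N₂⁺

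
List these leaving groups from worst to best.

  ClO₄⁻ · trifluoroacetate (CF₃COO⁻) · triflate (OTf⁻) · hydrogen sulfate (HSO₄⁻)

triflate (OTf⁻): pKₐ(CF₃SO₃H (triflic acid)) ≈ -14 — charge spread over three oxygens and a CF₃ group; the premier leaving group in synthesis
ClO₄⁻: pKₐ(HClO₄) ≈ -10 — extremely weak base; rarely used for safety reasons
hydrogen sulfate (HSO₄⁻): pKₐ(H₂SO₄) ≈ -3
trifluoroacetate (CF₃COO⁻): pKₐ(CF₃COOH) ≈ 0.2 — strongly electron-withdrawing CF₃ stabilises the carboxylate
Reversing gives the worst-to-best order requested.

trifluoroacetate (CF₃COO⁻) < hydrogen sulfate (HSO₄⁻) < ClO₄⁻ < triflate (OTf⁻)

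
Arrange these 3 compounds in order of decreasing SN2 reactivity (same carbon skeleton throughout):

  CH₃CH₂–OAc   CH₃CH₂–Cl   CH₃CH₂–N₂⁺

Same R in every case — rank the leaving groups.
Rank by basicity of the departing species: weakest base leaves most easily.
CH₃CH₂–N₂⁺ loses N₂: no meaningful conjugate acid; N₂ departs as an exceptionally stable neutral molecule
CH₃CH₂–Cl loses Cl⁻: pKₐ(HCl) ≈ -7
CH₃CH₂–OAc loses AcO⁻: pKₐ(CH₃COOH) ≈ 4.8

CH₃CH₂–N₂⁺ > CH₃CH₂–Cl > CH₃CH₂–OAc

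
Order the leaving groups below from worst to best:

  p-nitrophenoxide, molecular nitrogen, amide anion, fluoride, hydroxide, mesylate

amide anion < hydroxide < p-nitrophenoxide < fluoride < mesylate < molecular nitrogen

Leaving-group ability tracks the stability of the departed species; conjugate-acid pKₐ is the usual yardstick (lower pKₐ → better LG).
molecular nitrogen: no meaningful conjugate acid; N₂ departs as an exceptionally stable neutral molecule
mesylate: pKₐ(CH₃SO₃H (MsOH)) ≈ -1.9 — resonance-delocalised alkanesulfonate
fluoride: pKₐ(HF) ≈ 3.2 — small and strongly basic; the poor halide leaving group
p-nitrophenoxide: pKₐ(p-nitrophenol) ≈ 7.2 — nitro group delocalises the charge; the classic chromogenic LG
hydroxide: pKₐ(H₂O) ≈ 15.7 — strong base; essentially never leaves without prior activation
amide anion: pKₐ(NH₃) ≈ 38 — extremely strong base; never a leaving group
Reversing gives the worst-to-best order requested.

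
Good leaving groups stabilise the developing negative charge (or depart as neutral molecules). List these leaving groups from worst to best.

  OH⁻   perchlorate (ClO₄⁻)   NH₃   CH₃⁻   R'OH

CH₃⁻ < OH⁻ < NH₃ < R'OH < perchlorate (ClO₄⁻)

Leaving-group ability tracks the stability of the departed species; conjugate-acid pKₐ is the usual yardstick (lower pKₐ → better LG).
perchlorate (ClO₄⁻): pKₐ(HClO₄) ≈ -10
R'OH: pKₐ(R'OH₂⁺) ≈ -2.4
NH₃: pKₐ(NH₄⁺) ≈ 9.2 — neutral but moderately basic; leaves from R–NH₃⁺
OH⁻: pKₐ(H₂O) ≈ 15.7 — strong base; essentially never leaves without prior activation
CH₃⁻: pKₐ(CH₄) ≈ 48 — unstabilised carbanion; the worst conceivable leaving group
The question asks for worst first, so the sequence is read in increasing leaving-group ability.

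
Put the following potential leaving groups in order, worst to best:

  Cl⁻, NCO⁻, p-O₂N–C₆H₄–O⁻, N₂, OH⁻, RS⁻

OH⁻ < RS⁻ < p-O₂N–C₆H₄–O⁻ < NCO⁻ < Cl⁻ < N₂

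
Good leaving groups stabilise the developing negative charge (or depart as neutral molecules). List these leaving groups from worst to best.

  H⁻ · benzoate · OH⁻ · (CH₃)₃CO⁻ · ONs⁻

The more stable X⁻ (or X) is on its own — i.e. the weaker a base it is — the better a leaving group it makes.
ONs⁻: pKₐ(p-O₂NC₆H₄SO₃H) ≈ -3.5
benzoate: pKₐ(C₆H₅COOH) ≈ 4.2
OH⁻: pKₐ(H₂O) ≈ 15.7
(CH₃)₃CO⁻: pKₐ(t-BuOH) ≈ 18
H⁻: pKₐ(H₂) ≈ 36 — extremely strong base; leaves only in special hydride-transfer contexts
Reversing gives the worst-to-best order requested.

H⁻ < (CH₃)₃CO⁻ < OH⁻ < benzoate < ONs⁻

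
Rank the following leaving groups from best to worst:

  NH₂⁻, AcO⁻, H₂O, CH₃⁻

Rank by basicity of the departing species: weakest base leaves most easily.
H₂O: pKₐ(H₃O⁺) ≈ -1.7
AcO⁻: pKₐ(CH₃COOH) ≈ 4.8
NH₂⁻: pKₐ(NH₃) ≈ 38
CH₃⁻: pKₐ(CH₄) ≈ 48

H₂O > AcO⁻ > NH₂⁻ > CH₃⁻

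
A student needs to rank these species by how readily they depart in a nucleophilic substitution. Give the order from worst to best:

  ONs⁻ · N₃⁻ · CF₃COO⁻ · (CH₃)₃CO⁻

Leaving-group ability tracks the stability of the departed species; conjugate-acid pKₐ is the usual yardstick (lower pKₐ → better LG).
ONs⁻: pKₐ(p-O₂NC₆H₄SO₃H) ≈ -3.5 — p-nitro group further stabilises the sulfonate
CF₃COO⁻: pKₐ(CF₃COOH) ≈ 0.2 — strongly electron-withdrawing CF₃ stabilises the carboxylate
N₃⁻: pKₐ(HN₃) ≈ 4.7 — linear, resonance-stabilised
(CH₃)₃CO⁻: pKₐ(t-BuOH) ≈ 18
Reversing gives the worst-to-best order requested.

(CH₃)₃CO⁻ < N₃⁻ < CF₃COO⁻ < ONs⁻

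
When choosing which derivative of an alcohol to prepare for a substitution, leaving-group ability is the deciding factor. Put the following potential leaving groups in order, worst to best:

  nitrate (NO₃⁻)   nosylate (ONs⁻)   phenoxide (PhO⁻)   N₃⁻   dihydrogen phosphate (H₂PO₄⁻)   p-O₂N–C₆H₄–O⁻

phenoxide (PhO⁻) < p-O₂N–C₆H₄–O⁻ < N₃⁻ < dihydrogen phosphate (H₂PO₄⁻) < nitrate (NO₃⁻) < nosylate (ONs⁻)

nosylate (ONs⁻): pKₐ(p-O₂NC₆H₄SO₃H) ≈ -3.5
nitrate (NO₃⁻): pKₐ(HNO₃) ≈ -1.3
dihydrogen phosphate (H₂PO₄⁻): pKₐ(H₃PO₄) ≈ 2.1
N₃⁻: pKₐ(HN₃) ≈ 4.7
p-O₂N–C₆H₄–O⁻: pKₐ(p-nitrophenol) ≈ 7.2
phenoxide (PhO⁻): pKₐ(C₆H₅OH (phenol)) ≈ 10
The question asks for worst first, so the sequence is read in increasing leaving-group ability.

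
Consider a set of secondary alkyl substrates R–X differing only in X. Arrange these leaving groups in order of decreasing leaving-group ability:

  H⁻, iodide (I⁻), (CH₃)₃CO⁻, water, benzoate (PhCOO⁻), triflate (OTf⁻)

triflate (OTf⁻) > iodide (I⁻) > water > benzoate (PhCOO⁻) > (CH₃)₃CO⁻ > H⁻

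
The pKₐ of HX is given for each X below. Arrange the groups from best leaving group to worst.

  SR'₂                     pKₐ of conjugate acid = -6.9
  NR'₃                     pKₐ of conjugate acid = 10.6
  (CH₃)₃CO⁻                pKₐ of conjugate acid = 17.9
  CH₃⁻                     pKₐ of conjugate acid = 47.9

SR'₂ > NR'₃ > (CH₃)₃CO⁻ > CH₃⁻

Lower conjugate-acid pKₐ ⇒ weaker base ⇒ better leaving group.
Sorting by the given values: SR'₂ (-6.9), NR'₃ (10.6), (CH₃)₃CO⁻ (17.9), CH₃⁻ (47.9).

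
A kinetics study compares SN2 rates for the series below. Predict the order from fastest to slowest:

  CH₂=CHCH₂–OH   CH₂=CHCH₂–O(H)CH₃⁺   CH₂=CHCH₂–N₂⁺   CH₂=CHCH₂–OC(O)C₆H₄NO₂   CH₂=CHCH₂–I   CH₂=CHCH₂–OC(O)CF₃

Identical carbon frameworks mean the comparison reduces to leaving-group quality.
The more stable X⁻ (or X) is on its own — i.e. the weaker a base it is — the better a leaving group it makes.
CH₂=CHCH₂–N₂⁺ loses N₂: no meaningful conjugate acid; N₂ departs as an exceptionally stable neutral molecule
CH₂=CHCH₂–I loses I⁻: pKₐ(HI) ≈ -10
CH₂=CHCH₂–O(H)CH₃⁺ loses R'OH: pKₐ(R'OH₂⁺) ≈ -2.4
CH₂=CHCH₂–OC(O)CF₃ loses CF₃COO⁻: pKₐ(CF₃COOH) ≈ 0.2
CH₂=CHCH₂–OC(O)C₆H₄NO₂ loses p-O₂N–C₆H₄–COO⁻: pKₐ(p-nitrobenzoic acid) ≈ 3.4
CH₂=CHCH₂–OH loses OH⁻: pKₐ(H₂O) ≈ 15.7

CH₂=CHCH₂–N₂⁺ > CH₂=CHCH₂–I > CH₂=CHCH₂–O(H)CH₃⁺ > CH₂=CHCH₂–OC(O)CF₃ > CH₂=CHCH₂–OC(O)C₆H₄NO₂ > CH₂=CHCH₂–OH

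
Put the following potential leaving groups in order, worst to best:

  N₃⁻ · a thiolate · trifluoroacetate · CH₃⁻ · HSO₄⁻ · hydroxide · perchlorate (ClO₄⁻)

A good leaving group is a weak base: the lower the pKₐ of its conjugate acid, the more readily it departs.
perchlorate (ClO₄⁻): pKₐ(HClO₄) ≈ -10
HSO₄⁻: pKₐ(H₂SO₄) ≈ -3 — conjugate base of a strong mineral acid
trifluoroacetate: pKₐ(CF₃COOH) ≈ 0.2
N₃⁻: pKₐ(HN₃) ≈ 4.7 — linear, resonance-stabilised
a thiolate: pKₐ(RSH (a thiol)) ≈ 10.5 — moderately basic; rarely leaves without activation
hydroxide: pKₐ(H₂O) ≈ 15.7 — strong base; essentially never leaves without prior activation
CH₃⁻: pKₐ(CH₄) ≈ 48 — unstabilised carbanion; the worst conceivable leaving group
Reversing gives the worst-to-best order requested.

CH₃⁻ < hydroxide < a thiolate < N₃⁻ < trifluoroacetate < HSO₄⁻ < perchlorate (ClO₄⁻)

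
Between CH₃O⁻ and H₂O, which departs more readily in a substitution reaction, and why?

H₂O

H₂O is the better leaving group.
pKₐ(H₃O⁺) ≈ -1.7 versus pKₐ(CH₃OH) ≈ 15.5: H₂O is the much weaker base.
Neutral; leaves from a protonated alcohol (R–OH₂⁺).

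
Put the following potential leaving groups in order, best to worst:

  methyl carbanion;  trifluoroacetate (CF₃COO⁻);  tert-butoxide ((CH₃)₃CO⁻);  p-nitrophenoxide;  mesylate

A good leaving group is a weak base: the lower the pKₐ of its conjugate acid, the more readily it departs.
mesylate: pKₐ(CH₃SO₃H (MsOH)) ≈ -1.9 — resonance-delocalised alkanesulfonate
trifluoroacetate (CF₃COO⁻): pKₐ(CF₃COOH) ≈ 0.2
p-nitrophenoxide: pKₐ(p-nitrophenol) ≈ 7.2 — nitro group delocalises the charge; the classic chromogenic LG
tert-butoxide ((CH₃)₃CO⁻): pKₐ(t-BuOH) ≈ 18 — bulky, strongly basic alkoxide
methyl carbanion: pKₐ(CH₄) ≈ 48

mesylate > trifluoroacetate (CF₃COO⁻) > p-nitrophenoxide > tert-butoxide ((CH₃)₃CO⁻) > methyl carbanion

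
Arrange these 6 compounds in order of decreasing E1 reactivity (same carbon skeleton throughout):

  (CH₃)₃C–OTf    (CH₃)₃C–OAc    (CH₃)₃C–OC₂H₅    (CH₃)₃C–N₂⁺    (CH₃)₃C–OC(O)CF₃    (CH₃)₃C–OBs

With the same alkyl group throughout, only the leaving group differentiates the rates.
Leaving-group ability tracks the stability of the departed species; conjugate-acid pKₐ is the usual yardstick (lower pKₐ → better LG).
(CH₃)₃C–N₂⁺ loses N₂: no meaningful conjugate acid; N₂ departs as an exceptionally stable neutral molecule
(CH₃)₃C–OTf loses OTf⁻: pKₐ(CF₃SO₃H (triflic acid)) ≈ -14
(CH₃)₃C–OBs loses OBs⁻: pKₐ(p-BrC₆H₄SO₃H) ≈ -2.8
(CH₃)₃C–OC(O)CF₃ loses CF₃COO⁻: pKₐ(CF₃COOH) ≈ 0.2
(CH₃)₃C–OAc loses AcO⁻: pKₐ(CH₃COOH) ≈ 4.8
(CH₃)₃C–OC₂H₅ loses CH₃CH₂O⁻: pKₐ(CH₃CH₂OH) ≈ 16

(CH₃)₃C–N₂⁺ > (CH₃)₃C–OTf > (CH₃)₃C–OBs > (CH₃)₃C–OC(O)CF₃ > (CH₃)₃C–OAc > (CH₃)₃C–OC₂H₅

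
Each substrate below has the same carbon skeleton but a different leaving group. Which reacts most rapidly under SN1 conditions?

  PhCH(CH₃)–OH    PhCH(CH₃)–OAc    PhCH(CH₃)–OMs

PhCH(CH₃)–OMs

Same R in every case — rank the leaving groups.
A good leaving group is a weak base: the lower the pKₐ of its conjugate acid, the more readily it departs.
PhCH(CH₃)–OMs loses OMs⁻: pKₐ(CH₃SO₃H (MsOH)) ≈ -1.9
PhCH(CH₃)–OAc loses AcO⁻: pKₐ(CH₃COOH) ≈ 4.8
PhCH(CH₃)–OH loses OH⁻: pKₐ(H₂O) ≈ 15.7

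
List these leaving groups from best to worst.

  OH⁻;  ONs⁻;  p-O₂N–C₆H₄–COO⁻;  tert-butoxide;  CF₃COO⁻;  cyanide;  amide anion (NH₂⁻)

ONs⁻: pKₐ(p-O₂NC₆H₄SO₃H) ≈ -3.5
CF₃COO⁻: pKₐ(CF₃COOH) ≈ 0.2 — strongly electron-withdrawing CF₃ stabilises the carboxylate
p-O₂N–C₆H₄–COO⁻: pKₐ(p-nitrobenzoic acid) ≈ 3.4 — electron-withdrawing nitro group stabilises the carboxylate
cyanide: pKₐ(HCN) ≈ 9.2
OH⁻: pKₐ(H₂O) ≈ 15.7
tert-butoxide: pKₐ(t-BuOH) ≈ 18
amide anion (NH₂⁻): pKₐ(NH₃) ≈ 38

ONs⁻ > CF₃COO⁻ > p-O₂N–C₆H₄–COO⁻ > cyanide > OH⁻ > tert-butoxide > amide anion (NH₂⁻)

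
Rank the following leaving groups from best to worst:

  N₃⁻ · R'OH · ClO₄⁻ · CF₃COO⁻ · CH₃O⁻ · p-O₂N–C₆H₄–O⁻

ClO₄⁻: pKₐ(HClO₄) ≈ -10
R'OH: pKₐ(R'OH₂⁺) ≈ -2.4
CF₃COO⁻: pKₐ(CF₃COOH) ≈ 0.2
N₃⁻: pKₐ(HN₃) ≈ 4.7 — linear, resonance-stabilised
p-O₂N–C₆H₄–O⁻: pKₐ(p-nitrophenol) ≈ 7.2
CH₃O⁻: pKₐ(CH₃OH) ≈ 15.5

ClO₄⁻ > R'OH > CF₃COO⁻ > N₃⁻ > p-O₂N–C₆H₄–O⁻ > CH₃O⁻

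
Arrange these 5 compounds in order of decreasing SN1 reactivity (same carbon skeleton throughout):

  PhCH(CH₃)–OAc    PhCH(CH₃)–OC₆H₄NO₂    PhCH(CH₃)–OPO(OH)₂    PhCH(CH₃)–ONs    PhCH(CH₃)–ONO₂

With the same alkyl group throughout, only the leaving group differentiates the rates.
Leaving-group ability tracks the stability of the departed species; conjugate-acid pKₐ is the usual yardstick (lower pKₐ → better LG).
PhCH(CH₃)–ONs loses ONs⁻: pKₐ(p-O₂NC₆H₄SO₃H) ≈ -3.5
PhCH(CH₃)–ONO₂ loses NO₃⁻: pKₐ(HNO₃) ≈ -1.3
PhCH(CH₃)–OPO(OH)₂ loses H₂PO₄⁻: pKₐ(H₃PO₄) ≈ 2.1
PhCH(CH₃)–OAc loses AcO⁻: pKₐ(CH₃COOH) ≈ 4.8
PhCH(CH₃)–OC₆H₄NO₂ loses p-O₂N–C₆H₄–O⁻: pKₐ(p-nitrophenol) ≈ 7.2

PhCH(CH₃)–ONs > PhCH(CH₃)–ONO₂ > PhCH(CH₃)–OPO(OH)₂ > PhCH(CH₃)–OAc > PhCH(CH₃)–OC₆H₄NO₂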